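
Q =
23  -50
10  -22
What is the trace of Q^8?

tr Q = 1 and det Q = -6, so the characteristic polynomial is λ² − (1)λ + (-6) with roots -2 and 3.
Eigenvectors give P = [[-2, -5], [-1, -2]] with P⁻¹ = [[2, -5], [-1, 2]], and Q = P·diag(-2, 3)·P⁻¹.
Then Q^8 = P·diag(256, 6561)·P⁻¹ = [[-512, -32805], [-256, -13122]] · [[2, -5], [-1, 2]] = [[31781, -63050], [12610, -24964]].

6817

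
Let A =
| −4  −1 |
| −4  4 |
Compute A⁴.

A² = [[20, 0], [0, 20]]
A³ = [[−80, −20], [−80, 80]]
A⁴ = [[400, 0], [0, 400]]

[[400, 0], [0, 400]]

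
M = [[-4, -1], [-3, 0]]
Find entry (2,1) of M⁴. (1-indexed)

M² = [[19, 4], [12, 3]]
M³ = [[-88, -19], [-57, -12]]
M⁴ = [[409, 88], [264, 57]]

264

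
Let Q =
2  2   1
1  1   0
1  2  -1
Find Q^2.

[[7, 8, 1], [3, 3, 1], [3, 2, 2]]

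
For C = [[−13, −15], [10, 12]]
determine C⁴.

tr C = −1 and det C = −6, so the characteristic polynomial is λ² − (−1)λ + (−6) with roots 2 and −3.
Eigenvectors give P = [[−1, 3], [1, −2]] with P⁻¹ = [[2, 3], [1, 1]], and C = P·diag(2, −3)·P⁻¹.
Then C⁴ = P·diag(16, 81)·P⁻¹ = [[−16, 243], [16, −162]] · [[2, 3], [1, 1]] = [[211, 195], [−130, −114]].

[[211, 195], [−130, −114]]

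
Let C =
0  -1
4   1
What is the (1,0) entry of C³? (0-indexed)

-12

C² = [[-4, -1], [4, -3]]
C³ = [[-4, 3], [-12, -7]]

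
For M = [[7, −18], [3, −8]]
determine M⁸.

tr M = −1 and det M = −2, so the characteristic polynomial is λ² − (−1)λ + (−2) with roots −2 and 1.
Eigenvectors give P = [[−2, 3], [−1, 1]] with P⁻¹ = [[1, −3], [1, −2]], and M = P·diag(−2, 1)·P⁻¹.
Then M⁸ = P·diag(256, 1)·P⁻¹ = [[−512, 3], [−256, 1]] · [[1, −3], [1, −2]] = [[−509, 1530], [−255, 766]].

[[−509, 1530], [−255, 766]]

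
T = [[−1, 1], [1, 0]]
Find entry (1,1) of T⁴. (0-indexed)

2

T² = [[2, −1], [−1, 1]]
T³ = [[−3, 2], [2, −1]]
T⁴ = [[5, −3], [−3, 2]]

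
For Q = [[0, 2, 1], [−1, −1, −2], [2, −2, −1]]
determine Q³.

[[−6, 14, 13], [3, −15, −12], [6, −22, −23]]

Q² = [[0, −4, −5], [−3, 3, 3], [0, 8, 7]]
Q³ = [[−6, 14, 13], [3, −15, −12], [6, −22, −23]]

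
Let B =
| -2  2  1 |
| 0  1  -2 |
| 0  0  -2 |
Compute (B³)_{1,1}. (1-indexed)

-8

B² = [[4, -2, -8], [0, 1, 2], [0, 0, 4]]
B³ = [[-8, 6, 24], [0, 1, -6], [0, 0, -8]]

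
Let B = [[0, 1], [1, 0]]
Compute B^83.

B² = I (check: tr B = 0 and det B = −1), so B^83 = B since 83 is odd.

[[0, 1], [1, 0]]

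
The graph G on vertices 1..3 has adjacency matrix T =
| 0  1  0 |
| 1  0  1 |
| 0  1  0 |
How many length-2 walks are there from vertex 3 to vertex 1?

The number of length-2 walks from vertex 3 to vertex 1 is entry (3,1) of T², where T is the adjacency matrix.
T² = [[1, 0, 1], [0, 2, 0], [1, 0, 1]]

1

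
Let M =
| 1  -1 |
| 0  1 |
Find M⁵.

M = I + N where N = [[0, -1], [0, 0]] is strictly upper-triangular, so N² = 0.
(I + N)⁵ = I + 5·N = [[1, -5], [0, 1]].

[[1, -5], [0, 1]]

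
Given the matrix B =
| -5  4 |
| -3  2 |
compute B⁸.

[[1021, -1020], [765, -764]]

tr B = -3 and det B = 2, so the characteristic polynomial is λ² − (-3)λ + (2) with roots -1 and -2.
Eigenvectors give P = [[1, 4], [1, 3]] with P⁻¹ = [[-3, 4], [1, -1]], and B = P·diag(-1, -2)·P⁻¹.
Then B⁸ = P·diag(1, 256)·P⁻¹ = [[1, 1024], [1, 768]] · [[-3, 4], [1, -1]] = [[1021, -1020], [765, -764]].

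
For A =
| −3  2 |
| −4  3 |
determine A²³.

[[−3, 2], [−4, 3]]

A² = I (check: tr A = 0 and det A = −1), so A²³ = A since 23 is odd.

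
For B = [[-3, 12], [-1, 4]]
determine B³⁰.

[[-3, 12], [-1, 4]]

B² = B (a projection; rank 1, trace 1), so B³⁰ = B.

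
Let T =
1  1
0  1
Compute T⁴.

T = I + N where N = [[0, 1], [0, 0]] is strictly upper-triangular, so N² = 0.
(I + N)⁴ = I + 4·N = [[1, 4], [0, 1]].

[[1, 4], [0, 1]]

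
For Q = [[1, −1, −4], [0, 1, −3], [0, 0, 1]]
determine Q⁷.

Q = I + N where N = [[0, −1, −4], [0, 0, −3], [0, 0, 0]] is strictly upper-triangular, so N³ = 0.
(I + N)⁷ = I + 7·N + 21·N² = [[1, −7, 35], [0, 1, −21], [0, 0, 1]].

[[1, −7, 35], [0, 1, −21], [0, 0, 1]]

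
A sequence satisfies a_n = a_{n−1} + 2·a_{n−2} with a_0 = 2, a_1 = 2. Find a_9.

682

With companion matrix B = [[1, 2], [1, 0]], [a_n, a_{n−1}]ᵀ = B·[a_{n−1}, a_{n−2}]ᵀ, so [a_9, a_8]ᵀ = B^8·[a_1, a_0]ᵀ.
B^8 = [[171, 170], [85, 86]], giving [a_9, a_8]ᵀ = [[682], [342]].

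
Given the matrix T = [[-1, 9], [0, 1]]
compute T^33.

[[-1, 9], [0, 1]]

T² = I (check: tr T = 0 and det T = -1), so T^33 = T since 33 is odd.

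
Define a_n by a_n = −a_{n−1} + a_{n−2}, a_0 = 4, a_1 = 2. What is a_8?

With companion matrix C = [[−1, 1], [1, 0]], [a_n, a_{n−1}]ᵀ = C·[a_{n−1}, a_{n−2}]ᵀ, so [a_8, a_7]ᵀ = C^7·[a_1, a_0]ᵀ.
C^7 = [[−21, 13], [13, −8]], giving [a_8, a_7]ᵀ = [[10], [−6]].

10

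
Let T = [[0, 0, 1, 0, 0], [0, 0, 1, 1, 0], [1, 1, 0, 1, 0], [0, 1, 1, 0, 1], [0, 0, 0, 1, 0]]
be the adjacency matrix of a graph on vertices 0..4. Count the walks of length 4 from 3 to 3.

12

The number of length-4 walks from vertex 3 to vertex 3 is entry (3,3) of T⁴, where T is the adjacency matrix.
T² = [[1, 1, 0, 1, 0], [1, 2, 1, 1, 1], [0, 1, 3, 1, 1], [1, 1, 1, 3, 0], [0, 1, 1, 0, 1]]
T³ = [[0, 1, 3, 1, 1], [1, 2, 4, 4, 1], [3, 4, 2, 5, 1], [1, 4, 5, 2, 3], [1, 1, 1, 3, 0]]
T⁴ = [[3, 4, 2, 5, 1], [4, 8, 7, 7, 4], [2, 7, 12, 7, 5], [5, 7, 7, 12, 2], [1, 4, 5, 2, 3]]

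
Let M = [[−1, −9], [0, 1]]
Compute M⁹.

[[−1, −9], [0, 1]]

M² = I (check: tr M = 0 and det M = −1), so M⁹ = M since 9 is odd.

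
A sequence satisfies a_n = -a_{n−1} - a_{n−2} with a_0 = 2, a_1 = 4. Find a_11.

With companion matrix A = [[-1, -1], [1, 0]], [a_n, a_{n−1}]ᵀ = A·[a_{n−1}, a_{n−2}]ᵀ, so [a_11, a_10]ᵀ = A^10·[a_1, a_0]ᵀ.
A^10 = [[-1, -1], [1, 0]], giving [a_11, a_10]ᵀ = [[-6], [4]].

-6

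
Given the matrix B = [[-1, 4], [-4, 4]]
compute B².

[[-15, 12], [-12, 0]]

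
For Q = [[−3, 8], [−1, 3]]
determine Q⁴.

Q² = I (check: tr Q = 0 and det Q = −1), so Q⁴ = I since 4 is even.

[[1, 0], [0, 1]]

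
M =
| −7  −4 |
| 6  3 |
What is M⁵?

[[−727, −484], [726, 483]]

tr M = −4 and det M = 3, so the characteristic polynomial is λ² − (−4)λ + (3) with roots −3 and −1.
Eigenvectors give P = [[1, 2], [−1, −3]] with P⁻¹ = [[3, 2], [−1, −1]], and M = P·diag(−3, −1)·P⁻¹.
Then M⁵ = P·diag(−243, −1)·P⁻¹ = [[−243, −2], [243, 3]] · [[3, 2], [−1, −1]] = [[−727, −484], [726, 483]].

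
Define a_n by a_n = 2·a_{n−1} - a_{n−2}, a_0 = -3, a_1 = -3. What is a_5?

With companion matrix M = [[2, -1], [1, 0]], [a_n, a_{n−1}]ᵀ = M·[a_{n−1}, a_{n−2}]ᵀ, so [a_5, a_4]ᵀ = M^4·[a_1, a_0]ᵀ.
M^4 = [[5, -4], [4, -3]], giving [a_5, a_4]ᵀ = [[-3], [-3]].

-3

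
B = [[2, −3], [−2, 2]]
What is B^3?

[[44, −54], [−36, 44]]

B^2 = [[10, −12], [−8, 10]]
B^3 = [[44, −54], [−36, 44]]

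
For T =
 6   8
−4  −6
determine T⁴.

[[16, 0], [0, 16]]

tr T = 0 and det T = −4, so the characteristic polynomial is λ² − (0)λ + (−4) with roots 2 and −2.
Eigenvectors give P = [[2, −1], [−1, 1]] with P⁻¹ = [[1, 1], [1, 2]], and T = P·diag(2, −2)·P⁻¹.
Then T⁴ = P·diag(16, 16)·P⁻¹ = [[32, −16], [−16, 16]] · [[1, 1], [1, 2]] = [[16, 0], [0, 16]].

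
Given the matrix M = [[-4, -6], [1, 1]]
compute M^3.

[[-22, -42], [7, 13]]

tr M = -3 and det M = 2, so the characteristic polynomial is λ² − (-3)λ + (2) with roots -2 and -1.
Eigenvectors give P = [[3, -2], [-1, 1]] with P⁻¹ = [[1, 2], [1, 3]], and M = P·diag(-2, -1)·P⁻¹.
Then M^3 = P·diag(-8, -1)·P⁻¹ = [[-24, 2], [8, -1]] · [[1, 2], [1, 3]] = [[-22, -42], [7, 13]].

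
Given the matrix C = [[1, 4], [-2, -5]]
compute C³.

tr C = -4 and det C = 3, so the characteristic polynomial is λ² − (-4)λ + (3) with roots -1 and -3.
Eigenvectors give P = [[-2, 1], [1, -1]] with P⁻¹ = [[-1, -1], [-1, -2]], and C = P·diag(-1, -3)·P⁻¹.
Then C³ = P·diag(-1, -27)·P⁻¹ = [[2, -27], [-1, 27]] · [[-1, -1], [-1, -2]] = [[25, 52], [-26, -53]].

[[25, 52], [-26, -53]]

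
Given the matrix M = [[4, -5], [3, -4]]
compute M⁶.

[[1, 0], [0, 1]]

M² = I (check: tr M = 0 and det M = -1), so M⁶ = I since 6 is even.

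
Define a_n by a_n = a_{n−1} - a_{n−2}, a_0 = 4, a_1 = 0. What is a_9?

With companion matrix B = [[1, -1], [1, 0]], [a_n, a_{n−1}]ᵀ = B·[a_{n−1}, a_{n−2}]ᵀ, so [a_9, a_8]ᵀ = B^8·[a_1, a_0]ᵀ.
B^8 = [[0, -1], [1, -1]], giving [a_9, a_8]ᵀ = [[-4], [-4]].

-4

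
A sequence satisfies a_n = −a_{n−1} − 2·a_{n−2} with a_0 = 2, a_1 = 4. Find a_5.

With companion matrix B = [[−1, −2], [1, 0]], [a_n, a_{n−1}]ᵀ = B·[a_{n−1}, a_{n−2}]ᵀ, so [a_5, a_4]ᵀ = B⁴·[a_1, a_0]ᵀ.
B⁴ = [[−1, −6], [3, 2]], giving [a_5, a_4]ᵀ = [[−16], [16]].

−16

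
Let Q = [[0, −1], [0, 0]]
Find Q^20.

[[0, 0], [0, 0]]

Q is strictly triangular, hence nilpotent: Q^2 = 0, so Q^20 = 0.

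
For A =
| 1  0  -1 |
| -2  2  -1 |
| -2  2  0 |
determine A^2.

[[3, -2, -1], [-4, 2, 0], [-6, 4, 0]]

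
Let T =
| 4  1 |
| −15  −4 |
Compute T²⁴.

[[1, 0], [0, 1]]

T² = I (check: tr T = 0 and det T = −1), so T²⁴ = I since 24 is even.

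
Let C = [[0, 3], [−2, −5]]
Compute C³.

tr C = −5 and det C = 6, so the characteristic polynomial is λ² − (−5)λ + (6) with roots −2 and −3.
Eigenvectors give P = [[3, −1], [−2, 1]] with P⁻¹ = [[1, 1], [2, 3]], and C = P·diag(−2, −3)·P⁻¹.
Then C³ = P·diag(−8, −27)·P⁻¹ = [[−24, 27], [16, −27]] · [[1, 1], [2, 3]] = [[30, 57], [−38, −65]].

[[30, 57], [−38, −65]]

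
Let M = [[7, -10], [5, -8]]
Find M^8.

[[-6049, 12610], [-6305, 12866]]

tr M = -1 and det M = -6, so the characteristic polynomial is λ² − (-1)λ + (-6) with roots 2 and -3.
Eigenvectors give P = [[2, -1], [1, -1]] with P⁻¹ = [[1, -1], [1, -2]], and M = P·diag(2, -3)·P⁻¹.
Then M^8 = P·diag(256, 6561)·P⁻¹ = [[512, -6561], [256, -6561]] · [[1, -1], [1, -2]] = [[-6049, 12610], [-6305, 12866]].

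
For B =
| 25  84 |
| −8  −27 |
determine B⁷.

tr B = −2 and det B = −3, so the characteristic polynomial is λ² − (−2)λ + (−3) with roots 1 and −3.
Eigenvectors give P = [[7, −3], [−2, 1]] with P⁻¹ = [[1, 3], [2, 7]], and B = P·diag(1, −3)·P⁻¹.
Then B⁷ = P·diag(1, −2187)·P⁻¹ = [[7, 6561], [−2, −2187]] · [[1, 3], [2, 7]] = [[13129, 45948], [−4376, −15315]].

[[13129, 45948], [−4376, −15315]]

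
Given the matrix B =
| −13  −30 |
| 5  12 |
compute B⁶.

tr B = −1 and det B = −6, so the characteristic polynomial is λ² − (−1)λ + (−6) with roots −3 and 2.
Eigenvectors give P = [[3, −2], [−1, 1]] with P⁻¹ = [[1, 2], [1, 3]], and B = P·diag(−3, 2)·P⁻¹.
Then B⁶ = P·diag(729, 64)·P⁻¹ = [[2187, −128], [−729, 64]] · [[1, 2], [1, 3]] = [[2059, 3990], [−665, −1266]].

[[2059, 3990], [−665, −1266]]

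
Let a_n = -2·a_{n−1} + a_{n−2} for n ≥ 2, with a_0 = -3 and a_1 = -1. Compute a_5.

7

With companion matrix C = [[-2, 1], [1, 0]], [a_n, a_{n−1}]ᵀ = C·[a_{n−1}, a_{n−2}]ᵀ, so [a_5, a_4]ᵀ = C⁴·[a_1, a_0]ᵀ.
C⁴ = [[29, -12], [-12, 5]], giving [a_5, a_4]ᵀ = [[7], [-3]].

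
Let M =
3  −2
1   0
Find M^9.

tr M = 3 and det M = 2, so the characteristic polynomial is λ² − (3)λ + (2) with roots 2 and 1.
Eigenvectors give P = [[2, 1], [1, 1]] with P⁻¹ = [[1, −1], [−1, 2]], and M = P·diag(2, 1)·P⁻¹.
Then M^9 = P·diag(512, 1)·P⁻¹ = [[1024, 1], [512, 1]] · [[1, −1], [−1, 2]] = [[1023, −1022], [511, −510]].

[[1023, −1022], [511, −510]]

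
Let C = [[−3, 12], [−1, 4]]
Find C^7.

C² = C (a projection; rank 1, trace 1), so C^7 = C.

[[−3, 12], [−1, 4]]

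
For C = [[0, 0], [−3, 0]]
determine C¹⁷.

[[0, 0], [0, 0]]

C is strictly triangular, hence nilpotent: C² = 0, so C¹⁷ = 0.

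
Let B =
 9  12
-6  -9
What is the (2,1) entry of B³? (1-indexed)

tr B = 0 and det B = -9, so the characteristic polynomial is λ² − (0)λ + (-9) with roots 3 and -3.
Eigenvectors give P = [[2, -1], [-1, 1]] with P⁻¹ = [[1, 1], [1, 2]], and B = P·diag(3, -3)·P⁻¹.
Then B³ = P·diag(27, -27)·P⁻¹ = [[54, 27], [-27, -27]] · [[1, 1], [1, 2]] = [[81, 108], [-54, -81]].

-54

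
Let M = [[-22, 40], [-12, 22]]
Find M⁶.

[[64, 0], [0, 64]]

tr M = 0 and det M = -4, so the characteristic polynomial is λ² − (0)λ + (-4) with roots 2 and -2.
Eigenvectors give P = [[-5, 2], [-3, 1]] with P⁻¹ = [[1, -2], [3, -5]], and M = P·diag(2, -2)·P⁻¹.
Then M⁶ = P·diag(64, 64)·P⁻¹ = [[-320, 128], [-192, 64]] · [[1, -2], [3, -5]] = [[64, 0], [0, 64]].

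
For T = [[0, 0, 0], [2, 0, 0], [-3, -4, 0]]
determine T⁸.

T is strictly triangular, hence nilpotent: T³ = 0, so T⁸ = 0.

[[0, 0, 0], [0, 0, 0], [0, 0, 0]]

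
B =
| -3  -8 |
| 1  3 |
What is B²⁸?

B² = I (check: tr B = 0 and det B = -1), so B²⁸ = I since 28 is even.

[[1, 0], [0, 1]]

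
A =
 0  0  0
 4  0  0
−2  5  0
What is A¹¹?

[[0, 0, 0], [0, 0, 0], [0, 0, 0]]

A is strictly triangular, hence nilpotent: A³ = 0, so A¹¹ = 0.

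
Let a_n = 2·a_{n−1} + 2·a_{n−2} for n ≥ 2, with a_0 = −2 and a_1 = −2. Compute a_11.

With companion matrix B = [[2, 2], [1, 0]], [a_n, a_{n−1}]ᵀ = B·[a_{n−1}, a_{n−2}]ᵀ, so [a_11, a_10]ᵀ = B^10·[a_1, a_0]ᵀ.
B^10 = [[18272, 13376], [6688, 4896]], giving [a_11, a_10]ᵀ = [[−63296], [−23168]].

−63296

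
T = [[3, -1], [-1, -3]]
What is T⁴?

T² = [[10, 0], [0, 10]]
T³ = [[30, -10], [-10, -30]]
T⁴ = [[100, 0], [0, 100]]

[[100, 0], [0, 100]]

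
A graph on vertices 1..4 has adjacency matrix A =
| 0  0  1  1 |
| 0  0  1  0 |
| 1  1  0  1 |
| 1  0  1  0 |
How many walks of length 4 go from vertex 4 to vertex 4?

The number of length-4 walks from vertex 4 to vertex 4 is entry (4,4) of A⁴, where A is the adjacency matrix.
A² = [[2, 1, 1, 1], [1, 1, 0, 1], [1, 0, 3, 1], [1, 1, 1, 2]]
A³ = [[2, 1, 4, 3], [1, 0, 3, 1], [4, 3, 2, 4], [3, 1, 4, 2]]
A⁴ = [[7, 4, 6, 6], [4, 3, 2, 4], [6, 2, 11, 6], [6, 4, 6, 7]]

7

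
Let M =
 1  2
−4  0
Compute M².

[[−7, 2], [−4, −8]]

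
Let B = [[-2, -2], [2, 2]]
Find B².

[[0, 0], [0, 0]]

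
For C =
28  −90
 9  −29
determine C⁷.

tr C = −1 and det C = −2, so the characteristic polynomial is λ² − (−1)λ + (−2) with roots −2 and 1.
Eigenvectors give P = [[3, 10], [1, 3]] with P⁻¹ = [[−3, 10], [1, −3]], and C = P·diag(−2, 1)·P⁻¹.
Then C⁷ = P·diag(−128, 1)·P⁻¹ = [[−384, 10], [−128, 3]] · [[−3, 10], [1, −3]] = [[1162, −3870], [387, −1289]].

[[1162, −3870], [387, −1289]]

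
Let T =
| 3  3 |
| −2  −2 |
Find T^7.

[[3, 3], [−2, −2]]

T² = T (a projection; rank 1, trace 1), so T^7 = T.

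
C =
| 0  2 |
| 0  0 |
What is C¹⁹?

C is strictly triangular, hence nilpotent: C² = 0, so C¹⁹ = 0.

[[0, 0], [0, 0]]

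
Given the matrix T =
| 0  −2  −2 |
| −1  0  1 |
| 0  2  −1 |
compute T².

[[2, −4, 0], [0, 4, 1], [−2, −2, 3]]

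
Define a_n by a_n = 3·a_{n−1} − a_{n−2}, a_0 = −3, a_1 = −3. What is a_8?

−1830

With companion matrix B = [[3, −1], [1, 0]], [a_n, a_{n−1}]ᵀ = B·[a_{n−1}, a_{n−2}]ᵀ, so [a_8, a_7]ᵀ = B⁷·[a_1, a_0]ᵀ.
B⁷ = [[987, −377], [377, −144]], giving [a_8, a_7]ᵀ = [[−1830], [−699]].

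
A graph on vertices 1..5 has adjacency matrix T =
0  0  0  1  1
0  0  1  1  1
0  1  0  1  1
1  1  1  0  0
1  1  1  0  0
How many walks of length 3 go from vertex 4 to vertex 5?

The number of length-3 walks from vertex 4 to vertex 5 is entry (4,5) of T³, where T is the adjacency matrix.
T² = [[2, 2, 2, 0, 0], [2, 3, 2, 1, 1], [2, 2, 3, 1, 1], [0, 1, 1, 3, 3], [0, 1, 1, 3, 3]]
T³ = [[0, 2, 2, 6, 6], [2, 4, 5, 7, 7], [2, 5, 4, 7, 7], [6, 7, 7, 2, 2], [6, 7, 7, 2, 2]]

2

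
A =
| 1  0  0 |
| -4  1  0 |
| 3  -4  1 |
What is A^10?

A = I + N where N = [[0, 0, 0], [-4, 0, 0], [3, -4, 0]] is strictly lower-triangular, so N^3 = 0.
(I + N)^10 = I + 10·N + 45·N^2 = [[1, 0, 0], [-40, 1, 0], [750, -40, 1]].

[[1, 0, 0], [-40, 1, 0], [750, -40, 1]]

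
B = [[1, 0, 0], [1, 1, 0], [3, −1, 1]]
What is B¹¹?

B = I + N where N = [[0, 0, 0], [1, 0, 0], [3, −1, 0]] is strictly lower-triangular, so N³ = 0.
(I + N)¹¹ = I + 11·N + 55·N² = [[1, 0, 0], [11, 1, 0], [−22, −11, 1]].

[[1, 0, 0], [11, 1, 0], [−22, −11, 1]]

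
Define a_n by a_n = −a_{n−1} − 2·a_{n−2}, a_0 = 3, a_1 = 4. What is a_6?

−14

With companion matrix Q = [[−1, −2], [1, 0]], [a_n, a_{n−1}]ᵀ = Q·[a_{n−1}, a_{n−2}]ᵀ, so [a_6, a_5]ᵀ = Q⁵·[a_1, a_0]ᵀ.
Q⁵ = [[−5, 2], [−1, −6]], giving [a_6, a_5]ᵀ = [[−14], [−22]].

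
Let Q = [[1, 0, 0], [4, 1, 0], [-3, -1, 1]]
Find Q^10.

Q = I + N where N = [[0, 0, 0], [4, 0, 0], [-3, -1, 0]] is strictly lower-triangular, so N^3 = 0.
(I + N)^10 = I + 10·N + 45·N^2 = [[1, 0, 0], [40, 1, 0], [-210, -10, 1]].

[[1, 0, 0], [40, 1, 0], [-210, -10, 1]]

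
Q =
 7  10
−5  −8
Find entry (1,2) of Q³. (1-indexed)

70

tr Q = −1 and det Q = −6, so the characteristic polynomial is λ² − (−1)λ + (−6) with roots −3 and 2.
Eigenvectors give P = [[−1, 2], [1, −1]] with P⁻¹ = [[1, 2], [1, 1]], and Q = P·diag(−3, 2)·P⁻¹.
Then Q³ = P·diag(−27, 8)·P⁻¹ = [[27, 16], [−27, −8]] · [[1, 2], [1, 1]] = [[43, 70], [−35, −62]].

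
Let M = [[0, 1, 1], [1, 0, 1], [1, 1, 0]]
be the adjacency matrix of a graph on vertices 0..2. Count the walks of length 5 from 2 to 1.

The number of length-5 walks from vertex 2 to vertex 1 is entry (2,1) of M⁵, where M is the adjacency matrix.
M² = [[2, 1, 1], [1, 2, 1], [1, 1, 2]]
M³ = [[2, 3, 3], [3, 2, 3], [3, 3, 2]]
M⁴ = [[6, 5, 5], [5, 6, 5], [5, 5, 6]]
M⁵ = [[10, 11, 11], [11, 10, 11], [11, 11, 10]]

11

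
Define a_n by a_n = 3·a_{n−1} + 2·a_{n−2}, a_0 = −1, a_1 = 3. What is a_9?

54531

With companion matrix M = [[3, 2], [1, 0]], [a_n, a_{n−1}]ᵀ = M·[a_{n−1}, a_{n−2}]ᵀ, so [a_9, a_8]ᵀ = M⁸·[a_1, a_0]ᵀ.
M⁸ = [[22363, 12558], [6279, 3526]], giving [a_9, a_8]ᵀ = [[54531], [15311]].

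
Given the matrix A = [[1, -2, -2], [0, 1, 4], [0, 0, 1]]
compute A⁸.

A = I + N where N = [[0, -2, -2], [0, 0, 4], [0, 0, 0]] is strictly upper-triangular, so N³ = 0.
(I + N)⁸ = I + 8·N + 28·N² = [[1, -16, -240], [0, 1, 32], [0, 0, 1]].

[[1, -16, -240], [0, 1, 32], [0, 0, 1]]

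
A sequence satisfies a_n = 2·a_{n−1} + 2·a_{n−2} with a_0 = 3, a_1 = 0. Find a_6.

264

With companion matrix B = [[2, 2], [1, 0]], [a_n, a_{n−1}]ᵀ = B·[a_{n−1}, a_{n−2}]ᵀ, so [a_6, a_5]ᵀ = B^5·[a_1, a_0]ᵀ.
B^5 = [[120, 88], [44, 32]], giving [a_6, a_5]ᵀ = [[264], [96]].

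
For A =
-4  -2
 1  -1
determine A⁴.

A² = [[14, 10], [-5, -1]]
A³ = [[-46, -38], [19, 11]]
A⁴ = [[146, 130], [-65, -49]]

[[146, 130], [-65, -49]]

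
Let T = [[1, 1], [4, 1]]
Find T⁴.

[[41, 20], [80, 41]]

T² = [[5, 2], [8, 5]]
T³ = [[13, 7], [28, 13]]
T⁴ = [[41, 20], [80, 41]]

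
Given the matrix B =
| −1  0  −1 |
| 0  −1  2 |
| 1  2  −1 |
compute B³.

B² = [[0, −2, 2], [2, 5, −4], [−2, −4, 4]]
B³ = [[2, 6, −6], [−6, −13, 12], [6, 12, −10]]

[[2, 6, −6], [−6, −13, 12], [6, 12, −10]]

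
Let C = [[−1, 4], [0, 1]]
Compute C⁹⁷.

[[−1, 4], [0, 1]]

C² = I (check: tr C = 0 and det C = −1), so C⁹⁷ = C since 97 is odd.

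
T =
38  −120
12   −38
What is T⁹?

tr T = 0 and det T = −4, so the characteristic polynomial is λ² − (0)λ + (−4) with roots 2 and −2.
Eigenvectors give P = [[10, 3], [3, 1]] with P⁻¹ = [[1, −3], [−3, 10]], and T = P·diag(2, −2)·P⁻¹.
Then T⁹ = P·diag(512, −512)·P⁻¹ = [[5120, −1536], [1536, −512]] · [[1, −3], [−3, 10]] = [[9728, −30720], [3072, −9728]].

[[9728, −30720], [3072, −9728]]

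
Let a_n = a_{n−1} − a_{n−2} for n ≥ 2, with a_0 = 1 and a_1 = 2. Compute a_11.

−1

With companion matrix T = [[1, −1], [1, 0]], [a_n, a_{n−1}]ᵀ = T·[a_{n−1}, a_{n−2}]ᵀ, so [a_11, a_10]ᵀ = T^10·[a_1, a_0]ᵀ.
T^10 = [[−1, 1], [−1, 0]], giving [a_11, a_10]ᵀ = [[−1], [−2]].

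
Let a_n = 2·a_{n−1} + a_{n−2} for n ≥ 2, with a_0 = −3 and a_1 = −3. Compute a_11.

−24357

With companion matrix C = [[2, 1], [1, 0]], [a_n, a_{n−1}]ᵀ = C·[a_{n−1}, a_{n−2}]ᵀ, so [a_11, a_10]ᵀ = C¹⁰·[a_1, a_0]ᵀ.
C¹⁰ = [[5741, 2378], [2378, 985]], giving [a_11, a_10]ᵀ = [[−24357], [−10089]].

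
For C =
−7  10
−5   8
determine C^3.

tr C = 1 and det C = −6, so the characteristic polynomial is λ² − (1)λ + (−6) with roots −2 and 3.
Eigenvectors give P = [[−2, 1], [−1, 1]] with P⁻¹ = [[−1, 1], [−1, 2]], and C = P·diag(−2, 3)·P⁻¹.
Then C^3 = P·diag(−8, 27)·P⁻¹ = [[16, 27], [8, 27]] · [[−1, 1], [−1, 2]] = [[−43, 70], [−35, 62]].

[[−43, 70], [−35, 62]]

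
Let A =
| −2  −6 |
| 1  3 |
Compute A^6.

A² = A (a projection; rank 1, trace 1), so A^6 = A.

[[−2, −6], [1, 3]]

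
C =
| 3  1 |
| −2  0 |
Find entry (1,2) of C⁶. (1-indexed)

63

tr C = 3 and det C = 2, so the characteristic polynomial is λ² − (3)λ + (2) with roots 1 and 2.
Eigenvectors give P = [[−1, −1], [2, 1]] with P⁻¹ = [[1, 1], [−2, −1]], and C = P·diag(1, 2)·P⁻¹.
Then C⁶ = P·diag(1, 64)·P⁻¹ = [[−1, −64], [2, 64]] · [[1, 1], [−2, −1]] = [[127, 63], [−126, −62]].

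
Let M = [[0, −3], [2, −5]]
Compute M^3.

tr M = −5 and det M = 6, so the characteristic polynomial is λ² − (−5)λ + (6) with roots −3 and −2.
Eigenvectors give P = [[1, 3], [1, 2]] with P⁻¹ = [[−2, 3], [1, −1]], and M = P·diag(−3, −2)·P⁻¹.
Then M^3 = P·diag(−27, −8)·P⁻¹ = [[−27, −24], [−27, −16]] · [[−2, 3], [1, −1]] = [[30, −57], [38, −65]].

[[30, −57], [38, −65]]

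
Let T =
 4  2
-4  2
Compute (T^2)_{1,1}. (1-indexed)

8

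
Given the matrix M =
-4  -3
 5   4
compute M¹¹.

[[-4, -3], [5, 4]]

M² = I (check: tr M = 0 and det M = -1), so M¹¹ = M since 11 is odd.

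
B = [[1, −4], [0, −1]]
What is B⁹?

[[1, −4], [0, −1]]

B² = I (check: tr B = 0 and det B = −1), so B⁹ = B since 9 is odd.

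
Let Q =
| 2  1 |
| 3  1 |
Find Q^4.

Q^2 = [[7, 3], [9, 4]]
Q^3 = [[23, 10], [30, 13]]
Q^4 = [[76, 33], [99, 43]]

[[76, 33], [99, 43]]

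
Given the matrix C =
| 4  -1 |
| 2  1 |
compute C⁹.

[[38854, -19171], [38342, -18659]]

tr C = 5 and det C = 6, so the characteristic polynomial is λ² − (5)λ + (6) with roots 2 and 3.
Eigenvectors give P = [[-1, -1], [-2, -1]] with P⁻¹ = [[1, -1], [-2, 1]], and C = P·diag(2, 3)·P⁻¹.
Then C⁹ = P·diag(512, 19683)·P⁻¹ = [[-512, -19683], [-1024, -19683]] · [[1, -1], [-2, 1]] = [[38854, -19171], [38342, -18659]].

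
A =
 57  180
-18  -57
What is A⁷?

tr A = 0 and det A = -9, so the characteristic polynomial is λ² − (0)λ + (-9) with roots -3 and 3.
Eigenvectors give P = [[-3, 10], [1, -3]] with P⁻¹ = [[3, 10], [1, 3]], and A = P·diag(-3, 3)·P⁻¹.
Then A⁷ = P·diag(-2187, 2187)·P⁻¹ = [[6561, 21870], [-2187, -6561]] · [[3, 10], [1, 3]] = [[41553, 131220], [-13122, -41553]].

[[41553, 131220], [-13122, -41553]]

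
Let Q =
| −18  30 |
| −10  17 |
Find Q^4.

tr Q = −1 and det Q = −6, so the characteristic polynomial is λ² − (−1)λ + (−6) with roots 2 and −3.
Eigenvectors give P = [[−3, 2], [−2, 1]] with P⁻¹ = [[1, −2], [2, −3]], and Q = P·diag(2, −3)·P⁻¹.
Then Q^4 = P·diag(16, 81)·P⁻¹ = [[−48, 162], [−32, 81]] · [[1, −2], [2, −3]] = [[276, −390], [130, −179]].

[[276, −390], [130, −179]]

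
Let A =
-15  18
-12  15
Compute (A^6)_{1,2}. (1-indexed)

0

tr A = 0 and det A = -9, so the characteristic polynomial is λ² − (0)λ + (-9) with roots 3 and -3.
Eigenvectors give P = [[1, 3], [1, 2]] with P⁻¹ = [[-2, 3], [1, -1]], and A = P·diag(3, -3)·P⁻¹.
Then A^6 = P·diag(729, 729)·P⁻¹ = [[729, 2187], [729, 1458]] · [[-2, 3], [1, -1]] = [[729, 0], [0, 729]].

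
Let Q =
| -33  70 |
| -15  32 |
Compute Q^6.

[[4719, -9310], [1995, -3926]]

tr Q = -1 and det Q = -6, so the characteristic polynomial is λ² − (-1)λ + (-6) with roots -3 and 2.
Eigenvectors give P = [[7, 2], [3, 1]] with P⁻¹ = [[1, -2], [-3, 7]], and Q = P·diag(-3, 2)·P⁻¹.
Then Q^6 = P·diag(729, 64)·P⁻¹ = [[5103, 128], [2187, 64]] · [[1, -2], [-3, 7]] = [[4719, -9310], [1995, -3926]].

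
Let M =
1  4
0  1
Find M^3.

[[1, 12], [0, 1]]

M = I + N where N = [[0, 4], [0, 0]] is strictly upper-triangular, so N^2 = 0.
(I + N)^3 = I + 3·N = [[1, 12], [0, 1]].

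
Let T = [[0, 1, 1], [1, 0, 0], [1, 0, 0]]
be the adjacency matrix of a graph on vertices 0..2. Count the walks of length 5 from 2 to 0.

4

The number of length-5 walks from vertex 2 to vertex 0 is entry (2,0) of T^5, where T is the adjacency matrix.
T^2 = [[2, 0, 0], [0, 1, 1], [0, 1, 1]]
T^3 = [[0, 2, 2], [2, 0, 0], [2, 0, 0]]
T^4 = [[4, 0, 0], [0, 2, 2], [0, 2, 2]]
T^5 = [[0, 4, 4], [4, 0, 0], [4, 0, 0]]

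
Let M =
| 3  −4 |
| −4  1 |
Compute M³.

M² = [[25, −16], [−16, 17]]
M³ = [[139, −116], [−116, 81]]

[[139, −116], [−116, 81]]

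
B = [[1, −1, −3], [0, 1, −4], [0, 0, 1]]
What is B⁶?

[[1, −6, 42], [0, 1, −24], [0, 0, 1]]

B = I + N where N = [[0, −1, −3], [0, 0, −4], [0, 0, 0]] is strictly upper-triangular, so N³ = 0.
(I + N)⁶ = I + 6·N + 15·N² = [[1, −6, 42], [0, 1, −24], [0, 0, 1]].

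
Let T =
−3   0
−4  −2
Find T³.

T² = [[9, 0], [20, 4]]
T³ = [[−27, 0], [−76, −8]]

[[−27, 0], [−76, −8]]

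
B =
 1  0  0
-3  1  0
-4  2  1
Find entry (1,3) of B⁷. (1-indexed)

0

B = I + N where N = [[0, 0, 0], [-3, 0, 0], [-4, 2, 0]] is strictly lower-triangular, so N³ = 0.
(I + N)⁷ = I + 7·N + 21·N² = [[1, 0, 0], [-21, 1, 0], [-154, 14, 1]].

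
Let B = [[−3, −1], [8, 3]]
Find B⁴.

B² = I (check: tr B = 0 and det B = −1), so B⁴ = I since 4 is even.

[[1, 0], [0, 1]]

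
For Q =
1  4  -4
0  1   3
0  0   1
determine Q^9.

[[1, 36, 396], [0, 1, 27], [0, 0, 1]]

Q = I + N where N = [[0, 4, -4], [0, 0, 3], [0, 0, 0]] is strictly upper-triangular, so N^3 = 0.
(I + N)^9 = I + 9·N + 36·N^2 = [[1, 36, 396], [0, 1, 27], [0, 0, 1]].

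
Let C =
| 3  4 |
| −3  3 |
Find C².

[[−3, 24], [−18, −3]]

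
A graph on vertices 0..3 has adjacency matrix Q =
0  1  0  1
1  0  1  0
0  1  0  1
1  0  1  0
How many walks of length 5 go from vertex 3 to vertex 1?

0

The number of length-5 walks from vertex 3 to vertex 1 is entry (3,1) of Q⁵, where Q is the adjacency matrix.
Q² = [[2, 0, 2, 0], [0, 2, 0, 2], [2, 0, 2, 0], [0, 2, 0, 2]]
Q³ = [[0, 4, 0, 4], [4, 0, 4, 0], [0, 4, 0, 4], [4, 0, 4, 0]]
Q⁴ = [[8, 0, 8, 0], [0, 8, 0, 8], [8, 0, 8, 0], [0, 8, 0, 8]]
Q⁵ = [[0, 16, 0, 16], [16, 0, 16, 0], [0, 16, 0, 16], [16, 0, 16, 0]]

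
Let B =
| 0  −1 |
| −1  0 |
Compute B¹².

[[1, 0], [0, 1]]

B² = I (check: tr B = 0 and det B = −1), so B¹² = I since 12 is even.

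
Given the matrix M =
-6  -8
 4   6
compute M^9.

tr M = 0 and det M = -4, so the characteristic polynomial is λ² − (0)λ + (-4) with roots -2 and 2.
Eigenvectors give P = [[2, 1], [-1, -1]] with P⁻¹ = [[1, 1], [-1, -2]], and M = P·diag(-2, 2)·P⁻¹.
Then M^9 = P·diag(-512, 512)·P⁻¹ = [[-1024, 512], [512, -512]] · [[1, 1], [-1, -2]] = [[-1536, -2048], [1024, 1536]].

[[-1536, -2048], [1024, 1536]]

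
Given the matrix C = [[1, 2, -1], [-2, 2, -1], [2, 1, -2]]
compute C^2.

[[-5, 5, -1], [-8, -1, 2], [-4, 4, 1]]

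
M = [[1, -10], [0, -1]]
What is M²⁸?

[[1, 0], [0, 1]]

M² = I (check: tr M = 0 and det M = -1), so M²⁸ = I since 28 is even.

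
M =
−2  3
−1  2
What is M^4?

M² = I (check: tr M = 0 and det M = −1), so M^4 = I since 4 is even.

[[1, 0], [0, 1]]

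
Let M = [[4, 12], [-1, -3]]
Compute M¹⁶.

M² = M (a projection; rank 1, trace 1), so M¹⁶ = M.

[[4, 12], [-1, -3]]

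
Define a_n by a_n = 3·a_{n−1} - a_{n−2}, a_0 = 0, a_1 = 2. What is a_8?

1974

With companion matrix A = [[3, -1], [1, 0]], [a_n, a_{n−1}]ᵀ = A·[a_{n−1}, a_{n−2}]ᵀ, so [a_8, a_7]ᵀ = A⁷·[a_1, a_0]ᵀ.
A⁷ = [[987, -377], [377, -144]], giving [a_8, a_7]ᵀ = [[1974], [754]].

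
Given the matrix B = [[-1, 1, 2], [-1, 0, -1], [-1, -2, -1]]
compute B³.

B² = [[-2, -5, -5], [2, 1, -1], [4, 1, 1]]
B³ = [[12, 8, 6], [-2, 4, 4], [-6, 2, 6]]

[[12, 8, 6], [-2, 4, 4], [-6, 2, 6]]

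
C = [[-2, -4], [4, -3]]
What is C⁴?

C² = [[-12, 20], [-20, -7]]
C³ = [[104, -12], [12, 101]]
C⁴ = [[-256, -380], [380, -351]]

[[-256, -380], [380, -351]]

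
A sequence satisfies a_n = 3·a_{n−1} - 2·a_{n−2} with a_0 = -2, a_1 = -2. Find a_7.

With companion matrix M = [[3, -2], [1, 0]], [a_n, a_{n−1}]ᵀ = M·[a_{n−1}, a_{n−2}]ᵀ, so [a_7, a_6]ᵀ = M^6·[a_1, a_0]ᵀ.
M^6 = [[127, -126], [63, -62]], giving [a_7, a_6]ᵀ = [[-2], [-2]].

-2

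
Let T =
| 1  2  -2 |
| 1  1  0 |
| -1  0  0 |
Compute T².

[[5, 4, -2], [2, 3, -2], [-1, -2, 2]]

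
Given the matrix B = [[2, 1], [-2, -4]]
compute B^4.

[[-4, -32], [64, 188]]

B^2 = [[2, -2], [4, 14]]
B^3 = [[8, 10], [-20, -52]]
B^4 = [[-4, -32], [64, 188]]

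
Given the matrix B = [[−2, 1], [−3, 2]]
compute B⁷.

[[−2, 1], [−3, 2]]

B² = I (check: tr B = 0 and det B = −1), so B⁷ = B since 7 is odd.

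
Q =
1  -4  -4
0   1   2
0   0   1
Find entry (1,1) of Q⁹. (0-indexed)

1

Q = I + N where N = [[0, -4, -4], [0, 0, 2], [0, 0, 0]] is strictly upper-triangular, so N³ = 0.
(I + N)⁹ = I + 9·N + 36·N² = [[1, -36, -324], [0, 1, 18], [0, 0, 1]].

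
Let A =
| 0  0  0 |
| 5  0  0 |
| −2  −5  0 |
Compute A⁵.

A is strictly triangular, hence nilpotent: A³ = 0, so A⁵ = 0.

[[0, 0, 0], [0, 0, 0], [0, 0, 0]]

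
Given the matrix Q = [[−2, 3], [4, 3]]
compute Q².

[[16, 3], [4, 21]]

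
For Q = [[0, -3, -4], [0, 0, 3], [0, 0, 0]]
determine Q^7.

Q is strictly triangular, hence nilpotent: Q^3 = 0, so Q^7 = 0.

[[0, 0, 0], [0, 0, 0], [0, 0, 0]]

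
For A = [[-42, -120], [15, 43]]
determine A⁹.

tr A = 1 and det A = -6, so the characteristic polynomial is λ² − (1)λ + (-6) with roots -2 and 3.
Eigenvectors give P = [[-3, 8], [1, -3]] with P⁻¹ = [[-3, -8], [-1, -3]], and A = P·diag(-2, 3)·P⁻¹.
Then A⁹ = P·diag(-512, 19683)·P⁻¹ = [[1536, 157464], [-512, -59049]] · [[-3, -8], [-1, -3]] = [[-162072, -484680], [60585, 181243]].

[[-162072, -484680], [60585, 181243]]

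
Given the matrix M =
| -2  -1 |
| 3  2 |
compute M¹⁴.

M² = I (check: tr M = 0 and det M = -1), so M¹⁴ = I since 14 is even.

[[1, 0], [0, 1]]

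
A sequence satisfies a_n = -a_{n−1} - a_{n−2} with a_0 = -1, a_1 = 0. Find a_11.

1

With companion matrix T = [[-1, -1], [1, 0]], [a_n, a_{n−1}]ᵀ = T·[a_{n−1}, a_{n−2}]ᵀ, so [a_11, a_10]ᵀ = T^10·[a_1, a_0]ᵀ.
T^10 = [[-1, -1], [1, 0]], giving [a_11, a_10]ᵀ = [[1], [0]].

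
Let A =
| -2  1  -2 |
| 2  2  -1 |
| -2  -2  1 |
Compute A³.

[[-14, 16, -23], [26, 32, -19], [-26, -32, 19]]

A² = [[10, 4, 1], [2, 8, -7], [-2, -8, 7]]
A³ = [[-14, 16, -23], [26, 32, -19], [-26, -32, 19]]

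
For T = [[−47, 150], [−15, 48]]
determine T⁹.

tr T = 1 and det T = −6, so the characteristic polynomial is λ² − (1)λ + (−6) with roots −2 and 3.
Eigenvectors give P = [[10, 3], [3, 1]] with P⁻¹ = [[1, −3], [−3, 10]], and T = P·diag(−2, 3)·P⁻¹.
Then T⁹ = P·diag(−512, 19683)·P⁻¹ = [[−5120, 59049], [−1536, 19683]] · [[1, −3], [−3, 10]] = [[−182267, 605850], [−60585, 201438]].

[[−182267, 605850], [−60585, 201438]]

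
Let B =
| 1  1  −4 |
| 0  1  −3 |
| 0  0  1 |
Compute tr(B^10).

B = I + N where N = [[0, 1, −4], [0, 0, −3], [0, 0, 0]] is strictly upper-triangular, so N^3 = 0.
(I + N)^10 = I + 10·N + 45·N^2 = [[1, 10, −175], [0, 1, −30], [0, 0, 1]].

3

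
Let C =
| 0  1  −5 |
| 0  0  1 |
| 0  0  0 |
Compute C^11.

C is strictly triangular, hence nilpotent: C^3 = 0, so C^11 = 0.

[[0, 0, 0], [0, 0, 0], [0, 0, 0]]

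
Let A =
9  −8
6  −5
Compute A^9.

[[78729, −78728], [59046, −59045]]

tr A = 4 and det A = 3, so the characteristic polynomial is λ² − (4)λ + (3) with roots 1 and 3.
Eigenvectors give P = [[1, 4], [1, 3]] with P⁻¹ = [[−3, 4], [1, −1]], and A = P·diag(1, 3)·P⁻¹.
Then A^9 = P·diag(1, 19683)·P⁻¹ = [[1, 78732], [1, 59049]] · [[−3, 4], [1, −1]] = [[78729, −78728], [59046, −59045]].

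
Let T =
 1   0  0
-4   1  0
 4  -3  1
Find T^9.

T = I + N where N = [[0, 0, 0], [-4, 0, 0], [4, -3, 0]] is strictly lower-triangular, so N^3 = 0.
(I + N)^9 = I + 9·N + 36·N^2 = [[1, 0, 0], [-36, 1, 0], [468, -27, 1]].

[[1, 0, 0], [-36, 1, 0], [468, -27, 1]]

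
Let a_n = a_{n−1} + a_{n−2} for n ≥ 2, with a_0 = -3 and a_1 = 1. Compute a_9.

-29

With companion matrix Q = [[1, 1], [1, 0]], [a_n, a_{n−1}]ᵀ = Q·[a_{n−1}, a_{n−2}]ᵀ, so [a_9, a_8]ᵀ = Q⁸·[a_1, a_0]ᵀ.
Q⁸ = [[34, 21], [21, 13]], giving [a_9, a_8]ᵀ = [[-29], [-18]].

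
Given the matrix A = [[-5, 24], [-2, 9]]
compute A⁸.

[[-19679, 78720], [-6560, 26241]]

tr A = 4 and det A = 3, so the characteristic polynomial is λ² − (4)λ + (3) with roots 3 and 1.
Eigenvectors give P = [[3, 4], [1, 1]] with P⁻¹ = [[-1, 4], [1, -3]], and A = P·diag(3, 1)·P⁻¹.
Then A⁸ = P·diag(6561, 1)·P⁻¹ = [[19683, 4], [6561, 1]] · [[-1, 4], [1, -3]] = [[-19679, 78720], [-6560, 26241]].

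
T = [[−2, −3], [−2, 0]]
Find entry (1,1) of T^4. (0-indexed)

T^2 = [[10, 6], [4, 6]]
T^3 = [[−32, −30], [−20, −12]]
T^4 = [[124, 96], [64, 60]]

60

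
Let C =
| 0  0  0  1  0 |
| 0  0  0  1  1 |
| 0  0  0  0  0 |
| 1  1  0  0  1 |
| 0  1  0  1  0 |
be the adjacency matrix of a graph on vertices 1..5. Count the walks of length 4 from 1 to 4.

The number of length-4 walks from vertex 1 to vertex 4 is entry (1,4) of C⁴, where C is the adjacency matrix.
C² = [[1, 1, 0, 0, 1], [1, 2, 0, 1, 1], [0, 0, 0, 0, 0], [0, 1, 0, 3, 1], [1, 1, 0, 1, 2]]
C³ = [[0, 1, 0, 3, 1], [1, 2, 0, 4, 3], [0, 0, 0, 0, 0], [3, 4, 0, 2, 4], [1, 3, 0, 4, 2]]
C⁴ = [[3, 4, 0, 2, 4], [4, 7, 0, 6, 6], [0, 0, 0, 0, 0], [2, 6, 0, 11, 6], [4, 6, 0, 6, 7]]

2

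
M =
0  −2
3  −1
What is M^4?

M^2 = [[−6, 2], [−3, −5]]
M^3 = [[6, 10], [−15, 11]]
M^4 = [[30, −22], [33, 19]]

[[30, −22], [33, 19]]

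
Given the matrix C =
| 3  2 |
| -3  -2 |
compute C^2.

[[3, 2], [-3, -2]]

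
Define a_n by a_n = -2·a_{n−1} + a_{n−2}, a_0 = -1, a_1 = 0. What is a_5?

12

With companion matrix B = [[-2, 1], [1, 0]], [a_n, a_{n−1}]ᵀ = B·[a_{n−1}, a_{n−2}]ᵀ, so [a_5, a_4]ᵀ = B⁴·[a_1, a_0]ᵀ.
B⁴ = [[29, -12], [-12, 5]], giving [a_5, a_4]ᵀ = [[12], [-5]].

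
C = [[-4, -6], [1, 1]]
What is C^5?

[[-94, -186], [31, 61]]

tr C = -3 and det C = 2, so the characteristic polynomial is λ² − (-3)λ + (2) with roots -1 and -2.
Eigenvectors give P = [[-2, 3], [1, -1]] with P⁻¹ = [[1, 3], [1, 2]], and C = P·diag(-1, -2)·P⁻¹.
Then C^5 = P·diag(-1, -32)·P⁻¹ = [[2, -96], [-1, 32]] · [[1, 3], [1, 2]] = [[-94, -186], [31, 61]].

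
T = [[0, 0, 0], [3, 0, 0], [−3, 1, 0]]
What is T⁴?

[[0, 0, 0], [0, 0, 0], [0, 0, 0]]

T is strictly triangular, hence nilpotent: T³ = 0, so T⁴ = 0.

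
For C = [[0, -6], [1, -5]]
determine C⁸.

tr C = -5 and det C = 6, so the characteristic polynomial is λ² − (-5)λ + (6) with roots -3 and -2.
Eigenvectors give P = [[2, 3], [1, 1]] with P⁻¹ = [[-1, 3], [1, -2]], and C = P·diag(-3, -2)·P⁻¹.
Then C⁸ = P·diag(6561, 256)·P⁻¹ = [[13122, 768], [6561, 256]] · [[-1, 3], [1, -2]] = [[-12354, 37830], [-6305, 19171]].

[[-12354, 37830], [-6305, 19171]]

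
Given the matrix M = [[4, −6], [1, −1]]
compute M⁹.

[[1534, −3066], [511, −1021]]

tr M = 3 and det M = 2, so the characteristic polynomial is λ² − (3)λ + (2) with roots 1 and 2.
Eigenvectors give P = [[2, −3], [1, −1]] with P⁻¹ = [[−1, 3], [−1, 2]], and M = P·diag(1, 2)·P⁻¹.
Then M⁹ = P·diag(1, 512)·P⁻¹ = [[2, −1536], [1, −512]] · [[−1, 3], [−1, 2]] = [[1534, −3066], [511, −1021]].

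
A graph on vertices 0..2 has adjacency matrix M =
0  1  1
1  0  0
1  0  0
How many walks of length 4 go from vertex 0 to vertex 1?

The number of length-4 walks from vertex 0 to vertex 1 is entry (0,1) of M^4, where M is the adjacency matrix.
M^2 = [[2, 0, 0], [0, 1, 1], [0, 1, 1]]
M^3 = [[0, 2, 2], [2, 0, 0], [2, 0, 0]]
M^4 = [[4, 0, 0], [0, 2, 2], [0, 2, 2]]

0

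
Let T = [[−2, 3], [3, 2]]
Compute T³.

T² = [[13, 0], [0, 13]]
T³ = [[−26, 39], [39, 26]]

[[−26, 39], [39, 26]]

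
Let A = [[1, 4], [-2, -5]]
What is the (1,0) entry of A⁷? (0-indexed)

-2186

tr A = -4 and det A = 3, so the characteristic polynomial is λ² − (-4)λ + (3) with roots -3 and -1.
Eigenvectors give P = [[1, -2], [-1, 1]] with P⁻¹ = [[-1, -2], [-1, -1]], and A = P·diag(-3, -1)·P⁻¹.
Then A⁷ = P·diag(-2187, -1)·P⁻¹ = [[-2187, 2], [2187, -1]] · [[-1, -2], [-1, -1]] = [[2185, 4372], [-2186, -4373]].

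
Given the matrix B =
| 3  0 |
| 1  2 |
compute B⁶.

[[729, 0], [665, 64]]

tr B = 5 and det B = 6, so the characteristic polynomial is λ² − (5)λ + (6) with roots 2 and 3.
Eigenvectors give P = [[0, 1], [−1, 1]] with P⁻¹ = [[1, −1], [1, 0]], and B = P·diag(2, 3)·P⁻¹.
Then B⁶ = P·diag(64, 729)·P⁻¹ = [[0, 729], [−64, 729]] · [[1, −1], [1, 0]] = [[729, 0], [665, 64]].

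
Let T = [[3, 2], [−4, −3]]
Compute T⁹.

T² = I (check: tr T = 0 and det T = −1), so T⁹ = T since 9 is odd.

[[3, 2], [−4, −3]]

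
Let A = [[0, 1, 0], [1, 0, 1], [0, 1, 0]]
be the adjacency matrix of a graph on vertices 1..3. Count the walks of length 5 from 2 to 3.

The number of length-5 walks from vertex 2 to vertex 3 is entry (2,3) of A^5, where A is the adjacency matrix.
A^2 = [[1, 0, 1], [0, 2, 0], [1, 0, 1]]
A^3 = [[0, 2, 0], [2, 0, 2], [0, 2, 0]]
A^4 = [[2, 0, 2], [0, 4, 0], [2, 0, 2]]
A^5 = [[0, 4, 0], [4, 0, 4], [0, 4, 0]]

4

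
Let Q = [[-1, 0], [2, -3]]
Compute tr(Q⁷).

tr Q = -4 and det Q = 3, so the characteristic polynomial is λ² − (-4)λ + (3) with roots -1 and -3.
Eigenvectors give P = [[1, 0], [1, -1]] with P⁻¹ = [[1, 0], [1, -1]], and Q = P·diag(-1, -3)·P⁻¹.
Then Q⁷ = P·diag(-1, -2187)·P⁻¹ = [[-1, 0], [-1, 2187]] · [[1, 0], [1, -1]] = [[-1, 0], [2186, -2187]].

-2188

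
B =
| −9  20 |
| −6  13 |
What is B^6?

tr B = 4 and det B = 3, so the characteristic polynomial is λ² − (4)λ + (3) with roots 3 and 1.
Eigenvectors give P = [[−5, 2], [−3, 1]] with P⁻¹ = [[1, −2], [3, −5]], and B = P·diag(3, 1)·P⁻¹.
Then B^6 = P·diag(729, 1)·P⁻¹ = [[−3645, 2], [−2187, 1]] · [[1, −2], [3, −5]] = [[−3639, 7280], [−2184, 4369]].

[[−3639, 7280], [−2184, 4369]]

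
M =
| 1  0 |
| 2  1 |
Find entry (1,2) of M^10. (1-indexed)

M = I + N where N = [[0, 0], [2, 0]] is strictly lower-triangular, so N^2 = 0.
(I + N)^10 = I + 10·N = [[1, 0], [20, 1]].

0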